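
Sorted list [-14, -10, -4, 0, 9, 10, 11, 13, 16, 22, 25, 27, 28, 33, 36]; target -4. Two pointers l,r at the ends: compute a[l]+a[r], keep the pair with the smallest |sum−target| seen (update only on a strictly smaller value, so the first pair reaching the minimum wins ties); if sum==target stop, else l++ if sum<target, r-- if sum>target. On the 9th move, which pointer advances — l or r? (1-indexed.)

r

l=1 r=15: -14+36=22 d=26 *, r--
l=1 r=14: -14+33=19 d=23 *, r--
l=1 r=13: -14+28=14 d=18 *, r--
l=1 r=12: -14+27=13 d=17 *, r--
l=1 r=11: -14+25=11 d=15 *, r--
l=1 r=10: -14+22=8 d=12 *, r--
l=1 r=9: -14+16=2 d=6 *, r--
l=1 r=8: -14+13=-1 d=3 *, r--
l=1 r=7: -14+11=-3 d=1 *, r--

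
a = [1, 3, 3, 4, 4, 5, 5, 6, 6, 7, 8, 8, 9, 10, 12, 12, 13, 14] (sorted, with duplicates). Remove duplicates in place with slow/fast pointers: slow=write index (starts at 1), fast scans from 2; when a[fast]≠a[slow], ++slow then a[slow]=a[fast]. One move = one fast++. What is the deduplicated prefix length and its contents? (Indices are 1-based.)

length 12; prefix = [1, 3, 4, 5, 6, 7, 8, 9, 10, 12, 13, 14]

(s=1,f=2) a[fast]=3≠a[slow]=1 write a[2]=3 → slow++,fast++
(s=2,f=3) a[fast]=3=a[slow] dup → fast++
(s=2,f=4) a[fast]=4≠a[slow]=3 write a[3]=4 → slow++,fast++
(s=3,f=5) a[fast]=4=a[slow] dup → fast++
(s=3,f=6) a[fast]=5≠a[slow]=4 write a[4]=5 → slow++,fast++
(s=4,f=7) a[fast]=5=a[slow] dup → fast++
(s=4,f=8) a[fast]=6≠a[slow]=5 write a[5]=6 → slow++,fast++
(s=5,f=9) a[fast]=6=a[slow] dup → fast++
(s=5,f=10) a[fast]=7≠a[slow]=6 write a[6]=7 → slow++,fast++
(s=6,f=11) a[fast]=8≠a[slow]=7 write a[7]=8 → slow++,fast++
(s=7,f=12) a[fast]=8=a[slow] dup → fast++
(s=7,f=13) a[fast]=9≠a[slow]=8 write a[8]=9 → slow++,fast++
(s=8,f=14) a[fast]=10≠a[slow]=9 write a[9]=10 → slow++,fast++
(s=9,f=15) a[fast]=12≠a[slow]=10 write a[10]=12 → slow++,fast++
(s=10,f=16) a[fast]=12=a[slow] dup → fast++
(s=10,f=17) a[fast]=13≠a[slow]=12 write a[11]=13 → slow++,fast++
(s=11,f=18) a[fast]=14≠a[slow]=13 write a[12]=14 → slow++,fast++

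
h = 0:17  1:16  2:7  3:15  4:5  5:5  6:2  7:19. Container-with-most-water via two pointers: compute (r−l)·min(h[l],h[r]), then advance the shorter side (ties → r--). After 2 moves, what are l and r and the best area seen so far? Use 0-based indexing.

l=2, r=7, best area=119

[0,7] min(17,19)*7=119 best=119 * → l++
[1,7] min(16,19)*6=96 best=119 → l++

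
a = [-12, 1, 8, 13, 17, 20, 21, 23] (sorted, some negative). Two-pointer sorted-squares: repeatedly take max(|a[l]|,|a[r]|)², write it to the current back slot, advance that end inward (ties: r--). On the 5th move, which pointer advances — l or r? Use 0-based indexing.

r

[0,7] |-12|<=|23| out[7]=529 → r--
[0,6] |-12|<=|21| out[6]=441 → r--
[0,5] |-12|<=|20| out[5]=400 → r--
[0,4] |-12|<=|17| out[4]=289 → r--
[0,3] |-12|<=|13| out[3]=169 → r--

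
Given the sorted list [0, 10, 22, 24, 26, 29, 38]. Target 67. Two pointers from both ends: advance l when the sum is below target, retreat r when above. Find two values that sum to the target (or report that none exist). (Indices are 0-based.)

(29, 38)

[0,6] 0+38=38 <67 → l++
[1,6] 10+38=48 <67 → l++
[2,6] 22+38=60 <67 → l++
[3,6] 24+38=62 <67 → l++
[4,6] 26+38=64 <67 → l++
[5,6] 29+38=67 → found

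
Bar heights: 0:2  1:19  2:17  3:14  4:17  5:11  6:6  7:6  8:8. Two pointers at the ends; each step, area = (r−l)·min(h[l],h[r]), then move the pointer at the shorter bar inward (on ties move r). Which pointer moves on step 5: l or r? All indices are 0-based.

[0,8] min(2,8)*8=16 best=16 * → l++
[1,8] min(19,8)*7=56 best=56 * → r--
[1,7] min(19,6)*6=36 best=56 → r--
[1,6] min(19,6)*5=30 best=56 → r--
[1,5] min(19,11)*4=44 best=56 → r--

r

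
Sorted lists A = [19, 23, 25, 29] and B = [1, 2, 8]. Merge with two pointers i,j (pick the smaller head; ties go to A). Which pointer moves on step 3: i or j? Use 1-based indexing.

i=1 j=1: A[i]=19>B[j]=1 take 1, j++
i=1 j=2: A[i]=19>B[j]=2 take 2, j++
i=1 j=3: A[i]=19>B[j]=8 take 8, j++

j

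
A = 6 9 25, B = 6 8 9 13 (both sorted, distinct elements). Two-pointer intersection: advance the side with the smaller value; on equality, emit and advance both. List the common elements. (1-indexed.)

[i=1,j=1] 6==6 emit → i++,j++
[i=2,j=2] 9>8 → j++
[i=2,j=3] 9==9 emit → i++,j++
[i=3,j=4] 25>13 → j++

intersection = [6, 9]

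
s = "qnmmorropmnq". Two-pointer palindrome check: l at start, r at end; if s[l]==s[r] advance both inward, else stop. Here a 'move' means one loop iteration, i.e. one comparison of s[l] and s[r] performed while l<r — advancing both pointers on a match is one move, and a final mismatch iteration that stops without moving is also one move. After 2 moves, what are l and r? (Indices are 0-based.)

[0,11] 'q'=='q' → l++,r--
[1,10] 'n'=='n' → l++,r--

l=2, r=9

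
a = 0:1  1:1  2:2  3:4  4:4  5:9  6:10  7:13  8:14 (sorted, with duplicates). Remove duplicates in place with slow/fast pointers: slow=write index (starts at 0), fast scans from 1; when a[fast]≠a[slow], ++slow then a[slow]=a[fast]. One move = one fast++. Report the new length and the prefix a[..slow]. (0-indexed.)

(s=0,f=1) a[fast]=1=a[slow] dup → fast++
(s=0,f=2) a[fast]=2≠a[slow]=1 write a[1]=2 → slow++,fast++
(s=1,f=3) a[fast]=4≠a[slow]=2 write a[2]=4 → slow++,fast++
(s=2,f=4) a[fast]=4=a[slow] dup → fast++
(s=2,f=5) a[fast]=9≠a[slow]=4 write a[3]=9 → slow++,fast++
(s=3,f=6) a[fast]=10≠a[slow]=9 write a[4]=10 → slow++,fast++
(s=4,f=7) a[fast]=13≠a[slow]=10 write a[5]=13 → slow++,fast++
(s=5,f=8) a[fast]=14≠a[slow]=13 write a[6]=14 → slow++,fast++

length 7; prefix = [1, 2, 4, 9, 10, 13, 14]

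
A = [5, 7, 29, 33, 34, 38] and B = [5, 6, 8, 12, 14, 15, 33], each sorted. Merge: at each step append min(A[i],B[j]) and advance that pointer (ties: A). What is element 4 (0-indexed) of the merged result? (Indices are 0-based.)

[i=0,j=0] A[i]=5<=B[j]=5 take 5 → i++
[i=1,j=0] A[i]=7>B[j]=5 take 5 → j++
[i=1,j=1] A[i]=7>B[j]=6 take 6 → j++
[i=1,j=2] A[i]=7<=B[j]=8 take 7 → i++
[i=2,j=2] A[i]=29>B[j]=8 take 8 → j++
[i=2,j=3] A[i]=29>B[j]=12 take 12 → j++
[i=2,j=4] A[i]=29>B[j]=14 take 14 → j++
[i=2,j=5] A[i]=29>B[j]=15 take 15 → j++
[i=2,j=6] A[i]=29<=B[j]=33 take 29 → i++
[i=3,j=6] A[i]=33<=B[j]=33 take 33 → i++
[i=4,j=6] A[i]=34>B[j]=33 take 33 → j++
[i=4,j=7] B done, take A[i]=34 → i++
[i=5,j=7] B done, take A[i]=38 → i++

merged[4] = 8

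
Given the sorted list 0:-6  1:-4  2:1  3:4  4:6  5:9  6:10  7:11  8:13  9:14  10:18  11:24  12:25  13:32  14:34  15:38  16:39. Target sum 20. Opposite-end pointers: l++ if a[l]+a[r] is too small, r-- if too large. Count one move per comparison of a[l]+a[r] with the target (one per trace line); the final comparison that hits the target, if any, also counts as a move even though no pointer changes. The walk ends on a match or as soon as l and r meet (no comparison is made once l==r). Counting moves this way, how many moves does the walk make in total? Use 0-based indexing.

[0,16] -6+39=33 >20 → r--
[0,15] -6+38=32 >20 → r--
[0,14] -6+34=28 >20 → r--
[0,13] -6+32=26 >20 → r--
[0,12] -6+25=19 <20 → l++
[1,12] -4+25=21 >20 → r--
[1,11] -4+24=20 → found

7 moves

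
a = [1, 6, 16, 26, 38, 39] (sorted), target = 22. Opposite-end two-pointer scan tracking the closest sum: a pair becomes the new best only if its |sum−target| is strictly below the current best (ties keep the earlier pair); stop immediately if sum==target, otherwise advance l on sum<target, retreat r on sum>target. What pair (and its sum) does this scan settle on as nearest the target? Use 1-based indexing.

pair (6, 16) with sum 22 (|Δ|=0)

l=1 r=6: 1+39=40 d=18 *, r--
l=1 r=5: 1+38=39 d=17 *, r--
l=1 r=4: 1+26=27 d=5 *, r--
l=1 r=3: 1+16=17 d=5, l++
l=2 r=3: 6+16=22 d=0 *, stop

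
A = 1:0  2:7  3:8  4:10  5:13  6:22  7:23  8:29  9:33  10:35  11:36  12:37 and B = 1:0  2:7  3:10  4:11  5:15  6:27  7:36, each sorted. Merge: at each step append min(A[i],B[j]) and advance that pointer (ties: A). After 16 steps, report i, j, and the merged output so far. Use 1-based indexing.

i=11, j=7, merged so far=[0, 0, 7, 7, 8, 10, 10, 11, 13, 15, 22, 23, 27, 29, 33, 35]

[i=1,j=1] A[i]=0<=B[j]=0 take 0 → i++
[i=2,j=1] A[i]=7>B[j]=0 take 0 → j++
[i=2,j=2] A[i]=7<=B[j]=7 take 7 → i++
[i=3,j=2] A[i]=8>B[j]=7 take 7 → j++
[i=3,j=3] A[i]=8<=B[j]=10 take 8 → i++
[i=4,j=3] A[i]=10<=B[j]=10 take 10 → i++
[i=5,j=3] A[i]=13>B[j]=10 take 10 → j++
[i=5,j=4] A[i]=13>B[j]=11 take 11 → j++
[i=5,j=5] A[i]=13<=B[j]=15 take 13 → i++
[i=6,j=5] A[i]=22>B[j]=15 take 15 → j++
[i=6,j=6] A[i]=22<=B[j]=27 take 22 → i++
[i=7,j=6] A[i]=23<=B[j]=27 take 23 → i++
[i=8,j=6] A[i]=29>B[j]=27 take 27 → j++
[i=8,j=7] A[i]=29<=B[j]=36 take 29 → i++
[i=9,j=7] A[i]=33<=B[j]=36 take 33 → i++
[i=10,j=7] A[i]=35<=B[j]=36 take 35 → i++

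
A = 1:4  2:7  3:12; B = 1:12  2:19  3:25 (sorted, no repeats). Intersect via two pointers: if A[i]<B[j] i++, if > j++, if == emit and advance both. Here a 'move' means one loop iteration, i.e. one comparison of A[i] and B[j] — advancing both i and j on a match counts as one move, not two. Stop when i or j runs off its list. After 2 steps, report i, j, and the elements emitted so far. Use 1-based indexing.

[i=1,j=1] 4<12 → i++
[i=2,j=1] 7<12 → i++

i=3, j=1, emitted=[]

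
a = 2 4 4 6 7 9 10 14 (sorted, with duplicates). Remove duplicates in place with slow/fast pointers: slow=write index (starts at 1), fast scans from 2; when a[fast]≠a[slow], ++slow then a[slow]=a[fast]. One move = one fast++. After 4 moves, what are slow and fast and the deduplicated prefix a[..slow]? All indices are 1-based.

slow=4, fast=6, prefix=[2, 4, 6, 7]

(s=1,f=2) a[fast]=4≠a[slow]=2 write a[2]=4 → slow++,fast++
(s=2,f=3) a[fast]=4=a[slow] dup → fast++
(s=2,f=4) a[fast]=6≠a[slow]=4 write a[3]=6 → slow++,fast++
(s=3,f=5) a[fast]=7≠a[slow]=6 write a[4]=7 → slow++,fast++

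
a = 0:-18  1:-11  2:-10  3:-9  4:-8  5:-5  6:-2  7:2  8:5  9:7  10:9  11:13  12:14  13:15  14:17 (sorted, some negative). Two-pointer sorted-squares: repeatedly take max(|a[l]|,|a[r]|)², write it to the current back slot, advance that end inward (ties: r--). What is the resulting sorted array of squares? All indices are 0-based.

[0,14] |-18|>|17| out[14]=324 → l++
[1,14] |-11|<=|17| out[13]=289 → r--
[1,13] |-11|<=|15| out[12]=225 → r--
[1,12] |-11|<=|14| out[11]=196 → r--
[1,11] |-11|<=|13| out[10]=169 → r--
[1,10] |-11|>|9| out[9]=121 → l++
[2,10] |-10|>|9| out[8]=100 → l++
[3,10] |-9|<=|9| out[7]=81 → r--
[3,9] |-9|>|7| out[6]=81 → l++
[4,9] |-8|>|7| out[5]=64 → l++
[5,9] |-5|<=|7| out[4]=49 → r--
[5,8] |-5|<=|5| out[3]=25 → r--
[5,7] |-5|>|2| out[2]=25 → l++
[6,7] |-2|<=|2| out[1]=4 → r--
[6,6] |-2|<=|-2| out[0]=4 → r--

[4, 4, 25, 25, 49, 64, 81, 81, 100, 121, 169, 196, 225, 289, 324]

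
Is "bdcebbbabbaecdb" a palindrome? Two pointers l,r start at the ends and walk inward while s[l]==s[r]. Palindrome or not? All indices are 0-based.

[0,14] 'b'=='b' → l++,r--
[1,13] 'd'=='d' → l++,r--
[2,12] 'c'=='c' → l++,r--
[3,11] 'e'=='e' → l++,r--
[4,10] 'b'!='a' → stop

not a palindrome (mismatch at 4,10)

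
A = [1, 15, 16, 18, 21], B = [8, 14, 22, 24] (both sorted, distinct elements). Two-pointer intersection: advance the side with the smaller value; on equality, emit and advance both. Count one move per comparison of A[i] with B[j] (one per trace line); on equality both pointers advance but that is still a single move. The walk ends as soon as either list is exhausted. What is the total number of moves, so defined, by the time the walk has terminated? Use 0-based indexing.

[i=0,j=0] 1<8 → i++
[i=1,j=0] 15>8 → j++
[i=1,j=1] 15>14 → j++
[i=1,j=2] 15<22 → i++
[i=2,j=2] 16<22 → i++
[i=3,j=2] 18<22 → i++
[i=4,j=2] 21<22 → i++

7 moves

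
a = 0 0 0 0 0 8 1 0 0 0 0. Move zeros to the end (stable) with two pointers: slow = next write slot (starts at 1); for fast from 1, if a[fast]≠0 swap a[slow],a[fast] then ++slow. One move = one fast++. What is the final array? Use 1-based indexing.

(s=1,f=1) a[fast]=0 → fast++
(s=1,f=2) a[fast]=0 → fast++
(s=1,f=3) a[fast]=0 → fast++
(s=1,f=4) a[fast]=0 → fast++
(s=1,f=5) a[fast]=0 → fast++
(s=1,f=6) a[fast]=8≠0 swap→a[1]=8 → slow++,fast++
(s=2,f=7) a[fast]=1≠0 swap→a[2]=1 → slow++,fast++
(s=3,f=8) a[fast]=0 → fast++
(s=3,f=9) a[fast]=0 → fast++
(s=3,f=10) a[fast]=0 → fast++
(s=3,f=11) a[fast]=0 → fast++

[8, 1, 0, 0, 0, 0, 0, 0, 0, 0, 0]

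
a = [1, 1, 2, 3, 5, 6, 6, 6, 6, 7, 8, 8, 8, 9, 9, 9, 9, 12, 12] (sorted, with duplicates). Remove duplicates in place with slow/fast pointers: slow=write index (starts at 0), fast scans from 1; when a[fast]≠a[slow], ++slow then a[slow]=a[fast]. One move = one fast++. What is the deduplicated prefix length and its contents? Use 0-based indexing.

slow=0 fast=1: a[fast]=1=a[slow] dup, fast++
slow=0 fast=2: a[fast]=2≠a[slow]=1 write a[1]=2, slow++,fast++
slow=1 fast=3: a[fast]=3≠a[slow]=2 write a[2]=3, slow++,fast++
slow=2 fast=4: a[fast]=5≠a[slow]=3 write a[3]=5, slow++,fast++
slow=3 fast=5: a[fast]=6≠a[slow]=5 write a[4]=6, slow++,fast++
slow=4 fast=6: a[fast]=6=a[slow] dup, fast++
slow=4 fast=7: a[fast]=6=a[slow] dup, fast++
slow=4 fast=8: a[fast]=6=a[slow] dup, fast++
slow=4 fast=9: a[fast]=7≠a[slow]=6 write a[5]=7, slow++,fast++
slow=5 fast=10: a[fast]=8≠a[slow]=7 write a[6]=8, slow++,fast++
slow=6 fast=11: a[fast]=8=a[slow] dup, fast++
slow=6 fast=12: a[fast]=8=a[slow] dup, fast++
slow=6 fast=13: a[fast]=9≠a[slow]=8 write a[7]=9, slow++,fast++
slow=7 fast=14: a[fast]=9=a[slow] dup, fast++
slow=7 fast=15: a[fast]=9=a[slow] dup, fast++
slow=7 fast=16: a[fast]=9=a[slow] dup, fast++
slow=7 fast=17: a[fast]=12≠a[slow]=9 write a[8]=12, slow++,fast++
slow=8 fast=18: a[fast]=12=a[slow] dup, fast++

length 9; prefix = [1, 2, 3, 5, 6, 7, 8, 9, 12]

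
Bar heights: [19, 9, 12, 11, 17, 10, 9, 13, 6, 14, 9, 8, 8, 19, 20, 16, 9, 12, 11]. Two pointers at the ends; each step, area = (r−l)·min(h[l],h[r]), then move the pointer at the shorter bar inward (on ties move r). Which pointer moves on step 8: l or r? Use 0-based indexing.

[0,18] min(19,11)*18=198 best=198 * → r--
[0,17] min(19,12)*17=204 best=204 * → r--
[0,16] min(19,9)*16=144 best=204 → r--
[0,15] min(19,16)*15=240 best=240 * → r--
[0,14] min(19,20)*14=266 best=266 * → l++
[1,14] min(9,20)*13=117 best=266 → l++
[2,14] min(12,20)*12=144 best=266 → l++
[3,14] min(11,20)*11=121 best=266 → l++

l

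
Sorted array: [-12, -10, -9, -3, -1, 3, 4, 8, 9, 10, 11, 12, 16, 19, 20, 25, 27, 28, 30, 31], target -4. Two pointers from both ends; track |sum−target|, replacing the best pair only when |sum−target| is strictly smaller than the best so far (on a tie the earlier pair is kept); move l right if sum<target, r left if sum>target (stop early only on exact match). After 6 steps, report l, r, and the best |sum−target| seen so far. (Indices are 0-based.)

l=0, r=13, best |Δ|=12

[0,19] -12+31=19 d=23 * → r--
[0,18] -12+30=18 d=22 * → r--
[0,17] -12+28=16 d=20 * → r--
[0,16] -12+27=15 d=19 * → r--
[0,15] -12+25=13 d=17 * → r--
[0,14] -12+20=8 d=12 * → r--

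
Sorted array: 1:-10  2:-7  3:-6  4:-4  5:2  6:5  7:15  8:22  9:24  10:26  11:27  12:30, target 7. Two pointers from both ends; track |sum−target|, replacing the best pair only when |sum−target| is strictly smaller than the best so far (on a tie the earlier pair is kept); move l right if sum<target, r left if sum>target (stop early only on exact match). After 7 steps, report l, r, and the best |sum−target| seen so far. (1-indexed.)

l=1 r=12: -10+30=20 d=13 *, r--
l=1 r=11: -10+27=17 d=10 *, r--
l=1 r=10: -10+26=16 d=9 *, r--
l=1 r=9: -10+24=14 d=7 *, r--
l=1 r=8: -10+22=12 d=5 *, r--
l=1 r=7: -10+15=5 d=2 *, l++
l=2 r=7: -7+15=8 d=1 *, r--

l=2, r=6, best |Δ|=1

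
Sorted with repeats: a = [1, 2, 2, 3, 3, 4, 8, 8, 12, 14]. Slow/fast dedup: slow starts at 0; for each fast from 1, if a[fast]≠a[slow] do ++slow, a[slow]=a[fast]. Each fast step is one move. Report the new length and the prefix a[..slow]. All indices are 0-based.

length 7; prefix = [1, 2, 3, 4, 8, 12, 14]

slow=0 fast=1: a[fast]=2≠a[slow]=1 write a[1]=2, slow++,fast++
slow=1 fast=2: a[fast]=2=a[slow] dup, fast++
slow=1 fast=3: a[fast]=3≠a[slow]=2 write a[2]=3, slow++,fast++
slow=2 fast=4: a[fast]=3=a[slow] dup, fast++
slow=2 fast=5: a[fast]=4≠a[slow]=3 write a[3]=4, slow++,fast++
slow=3 fast=6: a[fast]=8≠a[slow]=4 write a[4]=8, slow++,fast++
slow=4 fast=7: a[fast]=8=a[slow] dup, fast++
slow=4 fast=8: a[fast]=12≠a[slow]=8 write a[5]=12, slow++,fast++
slow=5 fast=9: a[fast]=14≠a[slow]=12 write a[6]=14, slow++,fast++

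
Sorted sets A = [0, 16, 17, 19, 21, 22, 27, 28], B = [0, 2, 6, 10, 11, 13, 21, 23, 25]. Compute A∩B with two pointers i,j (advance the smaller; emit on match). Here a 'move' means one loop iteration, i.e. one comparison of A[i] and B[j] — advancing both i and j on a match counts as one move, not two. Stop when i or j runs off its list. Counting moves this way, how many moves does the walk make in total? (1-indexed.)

13 moves

[i=1,j=1] 0==0 emit → i++,j++
[i=2,j=2] 16>2 → j++
[i=2,j=3] 16>6 → j++
[i=2,j=4] 16>10 → j++
[i=2,j=5] 16>11 → j++
[i=2,j=6] 16>13 → j++
[i=2,j=7] 16<21 → i++
[i=3,j=7] 17<21 → i++
[i=4,j=7] 19<21 → i++
[i=5,j=7] 21==21 emit → i++,j++
[i=6,j=8] 22<23 → i++
[i=7,j=8] 27>23 → j++
[i=7,j=9] 27>25 → j++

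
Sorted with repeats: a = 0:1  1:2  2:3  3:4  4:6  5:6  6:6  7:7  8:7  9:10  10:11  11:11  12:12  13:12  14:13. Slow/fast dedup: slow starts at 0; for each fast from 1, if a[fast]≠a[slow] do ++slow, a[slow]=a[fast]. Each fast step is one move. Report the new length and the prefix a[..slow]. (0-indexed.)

length 10; prefix = [1, 2, 3, 4, 6, 7, 10, 11, 12, 13]

(s=0,f=1) a[fast]=2≠a[slow]=1 write a[1]=2 → slow++,fast++
(s=1,f=2) a[fast]=3≠a[slow]=2 write a[2]=3 → slow++,fast++
(s=2,f=3) a[fast]=4≠a[slow]=3 write a[3]=4 → slow++,fast++
(s=3,f=4) a[fast]=6≠a[slow]=4 write a[4]=6 → slow++,fast++
(s=4,f=5) a[fast]=6=a[slow] dup → fast++
(s=4,f=6) a[fast]=6=a[slow] dup → fast++
(s=4,f=7) a[fast]=7≠a[slow]=6 write a[5]=7 → slow++,fast++
(s=5,f=8) a[fast]=7=a[slow] dup → fast++
(s=5,f=9) a[fast]=10≠a[slow]=7 write a[6]=10 → slow++,fast++
(s=6,f=10) a[fast]=11≠a[slow]=10 write a[7]=11 → slow++,fast++
(s=7,f=11) a[fast]=11=a[slow] dup → fast++
(s=7,f=12) a[fast]=12≠a[slow]=11 write a[8]=12 → slow++,fast++
(s=8,f=13) a[fast]=12=a[slow] dup → fast++
(s=8,f=14) a[fast]=13≠a[slow]=12 write a[9]=13 → slow++,fast++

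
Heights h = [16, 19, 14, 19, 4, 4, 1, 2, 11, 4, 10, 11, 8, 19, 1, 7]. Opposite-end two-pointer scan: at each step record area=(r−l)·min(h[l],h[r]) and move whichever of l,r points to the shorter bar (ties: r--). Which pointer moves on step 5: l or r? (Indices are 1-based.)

l=1 r=16: min(16,7)*15=105 best=105 *, r--
l=1 r=15: min(16,1)*14=14 best=105, r--
l=1 r=14: min(16,19)*13=208 best=208 *, l++
l=2 r=14: min(19,19)*12=228 best=228 *, r--
l=2 r=13: min(19,8)*11=88 best=228, r--

r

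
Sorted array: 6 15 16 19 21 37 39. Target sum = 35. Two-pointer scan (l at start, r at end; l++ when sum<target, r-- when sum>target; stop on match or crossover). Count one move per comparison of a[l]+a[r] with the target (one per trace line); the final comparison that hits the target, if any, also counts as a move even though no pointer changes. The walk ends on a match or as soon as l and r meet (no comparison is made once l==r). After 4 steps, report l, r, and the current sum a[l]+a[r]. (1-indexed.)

l=1 r=7: 6+39=45 >35, r--
l=1 r=6: 6+37=43 >35, r--
l=1 r=5: 6+21=27 <35, l++
l=2 r=5: 15+21=36 >35, r--

l=2, r=4, sum=34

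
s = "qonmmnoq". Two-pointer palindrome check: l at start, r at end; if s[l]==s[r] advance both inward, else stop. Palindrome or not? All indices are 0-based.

palindrome

l=0 r=7: 'q'=='q', l++,r--
l=1 r=6: 'o'=='o', l++,r--
l=2 r=5: 'n'=='n', l++,r--
l=3 r=4: 'm'=='m', l++,r--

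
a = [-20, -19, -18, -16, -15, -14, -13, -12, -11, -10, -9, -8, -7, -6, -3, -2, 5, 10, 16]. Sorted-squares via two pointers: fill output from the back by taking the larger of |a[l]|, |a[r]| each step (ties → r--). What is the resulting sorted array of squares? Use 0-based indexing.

[4, 9, 25, 36, 49, 64, 81, 100, 100, 121, 144, 169, 196, 225, 256, 256, 324, 361, 400]

[0,18] |-20|>|16| out[18]=400 → l++
[1,18] |-19|>|16| out[17]=361 → l++
[2,18] |-18|>|16| out[16]=324 → l++
[3,18] |-16|<=|16| out[15]=256 → r--
[3,17] |-16|>|10| out[14]=256 → l++
[4,17] |-15|>|10| out[13]=225 → l++
[5,17] |-14|>|10| out[12]=196 → l++
[6,17] |-13|>|10| out[11]=169 → l++
[7,17] |-12|>|10| out[10]=144 → l++
[8,17] |-11|>|10| out[9]=121 → l++
[9,17] |-10|<=|10| out[8]=100 → r--
[9,16] |-10|>|5| out[7]=100 → l++
[10,16] |-9|>|5| out[6]=81 → l++
[11,16] |-8|>|5| out[5]=64 → l++
[12,16] |-7|>|5| out[4]=49 → l++
[13,16] |-6|>|5| out[3]=36 → l++
[14,16] |-3|<=|5| out[2]=25 → r--
[14,15] |-3|>|-2| out[1]=9 → l++
[15,15] |-2|<=|-2| out[0]=4 → r--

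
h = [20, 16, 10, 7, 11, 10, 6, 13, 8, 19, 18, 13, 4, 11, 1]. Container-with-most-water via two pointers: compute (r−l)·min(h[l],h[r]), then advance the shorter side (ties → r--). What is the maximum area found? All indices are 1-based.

l=1 r=15: min(20,1)*14=14 best=14 *, r--
l=1 r=14: min(20,11)*13=143 best=143 *, r--
l=1 r=13: min(20,4)*12=48 best=143, r--
l=1 r=12: min(20,13)*11=143 best=143, r--
l=1 r=11: min(20,18)*10=180 best=180 *, r--
l=1 r=10: min(20,19)*9=171 best=180, r--
l=1 r=9: min(20,8)*8=64 best=180, r--
l=1 r=8: min(20,13)*7=91 best=180, r--
l=1 r=7: min(20,6)*6=36 best=180, r--
l=1 r=6: min(20,10)*5=50 best=180, r--
l=1 r=5: min(20,11)*4=44 best=180, r--
l=1 r=4: min(20,7)*3=21 best=180, r--
l=1 r=3: min(20,10)*2=20 best=180, r--
l=1 r=2: min(20,16)*1=16 best=180, r--

max area = 180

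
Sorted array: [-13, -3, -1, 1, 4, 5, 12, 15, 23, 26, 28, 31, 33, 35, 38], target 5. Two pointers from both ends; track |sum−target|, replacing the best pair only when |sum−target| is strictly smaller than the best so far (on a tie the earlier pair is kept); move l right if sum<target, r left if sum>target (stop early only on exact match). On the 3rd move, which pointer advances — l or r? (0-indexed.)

l=0 r=14: -13+38=25 d=20 *, r--
l=0 r=13: -13+35=22 d=17 *, r--
l=0 r=12: -13+33=20 d=15 *, r--

r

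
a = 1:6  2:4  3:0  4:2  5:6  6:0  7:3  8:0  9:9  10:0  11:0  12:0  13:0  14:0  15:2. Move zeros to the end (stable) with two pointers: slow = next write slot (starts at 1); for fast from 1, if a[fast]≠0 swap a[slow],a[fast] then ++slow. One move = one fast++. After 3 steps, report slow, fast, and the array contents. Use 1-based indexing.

slow=3, fast=4, a=[6, 4, 0, 2, 6, 0, 3, 0, 9, 0, 0, 0, 0, 0, 2]

slow=1 fast=1: a[fast]=6≠0 swap→a[1]=6, slow++,fast++
slow=2 fast=2: a[fast]=4≠0 swap→a[2]=4, slow++,fast++
slow=3 fast=3: a[fast]=0, fast++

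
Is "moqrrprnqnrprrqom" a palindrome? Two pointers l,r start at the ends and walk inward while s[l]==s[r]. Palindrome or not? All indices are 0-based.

palindrome

l=0 r=16: 'm'=='m', l++,r--
l=1 r=15: 'o'=='o', l++,r--
l=2 r=14: 'q'=='q', l++,r--
l=3 r=13: 'r'=='r', l++,r--
l=4 r=12: 'r'=='r', l++,r--
l=5 r=11: 'p'=='p', l++,r--
l=6 r=10: 'r'=='r', l++,r--
l=7 r=9: 'n'=='n', l++,r--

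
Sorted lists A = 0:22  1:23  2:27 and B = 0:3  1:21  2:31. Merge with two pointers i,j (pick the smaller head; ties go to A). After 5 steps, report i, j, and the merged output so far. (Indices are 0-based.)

i=3, j=2, merged so far=[3, 21, 22, 23, 27]

i=0 j=0: A[i]=22>B[j]=3 take 3, j++
i=0 j=1: A[i]=22>B[j]=21 take 21, j++
i=0 j=2: A[i]=22<=B[j]=31 take 22, i++
i=1 j=2: A[i]=23<=B[j]=31 take 23, i++
i=2 j=2: A[i]=27<=B[j]=31 take 27, i++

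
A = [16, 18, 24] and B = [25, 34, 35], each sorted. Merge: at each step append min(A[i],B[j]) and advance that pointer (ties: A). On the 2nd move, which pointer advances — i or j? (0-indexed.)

i

i=0 j=0: A[i]=16<=B[j]=25 take 16, i++
i=1 j=0: A[i]=18<=B[j]=25 take 18, i++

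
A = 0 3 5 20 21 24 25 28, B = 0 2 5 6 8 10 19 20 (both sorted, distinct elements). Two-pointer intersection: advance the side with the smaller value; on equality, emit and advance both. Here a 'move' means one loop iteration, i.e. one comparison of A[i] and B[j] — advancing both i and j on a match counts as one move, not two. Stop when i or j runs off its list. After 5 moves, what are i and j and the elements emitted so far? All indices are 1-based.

[i=1,j=1] 0==0 emit → i++,j++
[i=2,j=2] 3>2 → j++
[i=2,j=3] 3<5 → i++
[i=3,j=3] 5==5 emit → i++,j++
[i=4,j=4] 20>6 → j++

i=4, j=5, emitted=[0, 5]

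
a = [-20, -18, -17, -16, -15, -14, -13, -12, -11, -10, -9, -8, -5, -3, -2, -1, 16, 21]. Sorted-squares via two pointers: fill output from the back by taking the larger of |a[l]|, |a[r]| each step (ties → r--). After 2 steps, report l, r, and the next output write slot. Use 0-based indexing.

[0,17] |-20|<=|21| out[17]=441 → r--
[0,16] |-20|>|16| out[16]=400 → l++

l=1, r=16, next write slot=15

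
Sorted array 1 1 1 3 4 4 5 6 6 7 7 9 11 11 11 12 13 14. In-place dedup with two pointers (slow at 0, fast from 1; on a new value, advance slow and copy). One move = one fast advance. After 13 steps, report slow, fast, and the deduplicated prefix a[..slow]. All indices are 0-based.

slow=7, fast=14, prefix=[1, 3, 4, 5, 6, 7, 9, 11]

slow=0 fast=1: a[fast]=1=a[slow] dup, fast++
slow=0 fast=2: a[fast]=1=a[slow] dup, fast++
slow=0 fast=3: a[fast]=3≠a[slow]=1 write a[1]=3, slow++,fast++
slow=1 fast=4: a[fast]=4≠a[slow]=3 write a[2]=4, slow++,fast++
slow=2 fast=5: a[fast]=4=a[slow] dup, fast++
slow=2 fast=6: a[fast]=5≠a[slow]=4 write a[3]=5, slow++,fast++
slow=3 fast=7: a[fast]=6≠a[slow]=5 write a[4]=6, slow++,fast++
slow=4 fast=8: a[fast]=6=a[slow] dup, fast++
slow=4 fast=9: a[fast]=7≠a[slow]=6 write a[5]=7, slow++,fast++
slow=5 fast=10: a[fast]=7=a[slow] dup, fast++
slow=5 fast=11: a[fast]=9≠a[slow]=7 write a[6]=9, slow++,fast++
slow=6 fast=12: a[fast]=11≠a[slow]=9 write a[7]=11, slow++,fast++
slow=7 fast=13: a[fast]=11=a[slow] dup, fast++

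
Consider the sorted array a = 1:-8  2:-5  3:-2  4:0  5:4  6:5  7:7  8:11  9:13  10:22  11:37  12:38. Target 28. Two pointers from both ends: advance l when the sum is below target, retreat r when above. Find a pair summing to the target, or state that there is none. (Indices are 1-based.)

[1,12] -8+38=30 >28 → r--
[1,11] -8+37=29 >28 → r--
[1,10] -8+22=14 <28 → l++
[2,10] -5+22=17 <28 → l++
[3,10] -2+22=20 <28 → l++
[4,10] 0+22=22 <28 → l++
[5,10] 4+22=26 <28 → l++
[6,10] 5+22=27 <28 → l++
[7,10] 7+22=29 >28 → r--
[7,9] 7+13=20 <28 → l++
[8,9] 11+13=24 <28 → l++

no pair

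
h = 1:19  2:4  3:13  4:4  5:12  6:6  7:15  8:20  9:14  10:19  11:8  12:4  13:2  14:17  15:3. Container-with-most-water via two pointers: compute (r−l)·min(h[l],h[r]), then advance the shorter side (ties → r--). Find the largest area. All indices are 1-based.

max area = 221

[1,15] min(19,3)*14=42 best=42 * → r--
[1,14] min(19,17)*13=221 best=221 * → r--
[1,13] min(19,2)*12=24 best=221 → r--
[1,12] min(19,4)*11=44 best=221 → r--
[1,11] min(19,8)*10=80 best=221 → r--
[1,10] min(19,19)*9=171 best=221 → r--
[1,9] min(19,14)*8=112 best=221 → r--
[1,8] min(19,20)*7=133 best=221 → l++
[2,8] min(4,20)*6=24 best=221 → l++
[3,8] min(13,20)*5=65 best=221 → l++
[4,8] min(4,20)*4=16 best=221 → l++
[5,8] min(12,20)*3=36 best=221 → l++
[6,8] min(6,20)*2=12 best=221 → l++
[7,8] min(15,20)*1=15 best=221 → l++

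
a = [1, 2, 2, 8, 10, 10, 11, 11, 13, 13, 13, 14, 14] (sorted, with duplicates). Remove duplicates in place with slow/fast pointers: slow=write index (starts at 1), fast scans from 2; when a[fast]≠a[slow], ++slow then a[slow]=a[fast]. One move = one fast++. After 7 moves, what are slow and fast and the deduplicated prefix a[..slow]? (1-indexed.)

slow=5, fast=9, prefix=[1, 2, 8, 10, 11]

(s=1,f=2) a[fast]=2≠a[slow]=1 write a[2]=2 → slow++,fast++
(s=2,f=3) a[fast]=2=a[slow] dup → fast++
(s=2,f=4) a[fast]=8≠a[slow]=2 write a[3]=8 → slow++,fast++
(s=3,f=5) a[fast]=10≠a[slow]=8 write a[4]=10 → slow++,fast++
(s=4,f=6) a[fast]=10=a[slow] dup → fast++
(s=4,f=7) a[fast]=11≠a[slow]=10 write a[5]=11 → slow++,fast++
(s=5,f=8) a[fast]=11=a[slow] dup → fast++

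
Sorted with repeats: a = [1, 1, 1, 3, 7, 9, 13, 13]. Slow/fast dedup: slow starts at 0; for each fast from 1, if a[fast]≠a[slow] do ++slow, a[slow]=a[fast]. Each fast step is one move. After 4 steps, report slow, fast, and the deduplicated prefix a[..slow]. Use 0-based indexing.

slow=2, fast=5, prefix=[1, 3, 7]

slow=0 fast=1: a[fast]=1=a[slow] dup, fast++
slow=0 fast=2: a[fast]=1=a[slow] dup, fast++
slow=0 fast=3: a[fast]=3≠a[slow]=1 write a[1]=3, slow++,fast++
slow=1 fast=4: a[fast]=7≠a[slow]=3 write a[2]=7, slow++,fast++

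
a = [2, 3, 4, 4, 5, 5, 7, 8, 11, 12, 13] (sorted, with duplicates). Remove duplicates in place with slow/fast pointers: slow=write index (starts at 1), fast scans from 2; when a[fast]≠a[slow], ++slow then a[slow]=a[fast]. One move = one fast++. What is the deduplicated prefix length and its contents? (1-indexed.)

slow=1 fast=2: a[fast]=3≠a[slow]=2 write a[2]=3, slow++,fast++
slow=2 fast=3: a[fast]=4≠a[slow]=3 write a[3]=4, slow++,fast++
slow=3 fast=4: a[fast]=4=a[slow] dup, fast++
slow=3 fast=5: a[fast]=5≠a[slow]=4 write a[4]=5, slow++,fast++
slow=4 fast=6: a[fast]=5=a[slow] dup, fast++
slow=4 fast=7: a[fast]=7≠a[slow]=5 write a[5]=7, slow++,fast++
slow=5 fast=8: a[fast]=8≠a[slow]=7 write a[6]=8, slow++,fast++
slow=6 fast=9: a[fast]=11≠a[slow]=8 write a[7]=11, slow++,fast++
slow=7 fast=10: a[fast]=12≠a[slow]=11 write a[8]=12, slow++,fast++
slow=8 fast=11: a[fast]=13≠a[slow]=12 write a[9]=13, slow++,fast++

length 9; prefix = [2, 3, 4, 5, 7, 8, 11, 12, 13]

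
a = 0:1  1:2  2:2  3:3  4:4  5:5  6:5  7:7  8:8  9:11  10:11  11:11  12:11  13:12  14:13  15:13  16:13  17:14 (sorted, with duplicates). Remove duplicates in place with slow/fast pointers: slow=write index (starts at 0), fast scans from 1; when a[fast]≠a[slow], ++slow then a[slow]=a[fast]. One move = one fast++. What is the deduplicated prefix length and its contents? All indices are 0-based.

slow=0 fast=1: a[fast]=2≠a[slow]=1 write a[1]=2, slow++,fast++
slow=1 fast=2: a[fast]=2=a[slow] dup, fast++
slow=1 fast=3: a[fast]=3≠a[slow]=2 write a[2]=3, slow++,fast++
slow=2 fast=4: a[fast]=4≠a[slow]=3 write a[3]=4, slow++,fast++
slow=3 fast=5: a[fast]=5≠a[slow]=4 write a[4]=5, slow++,fast++
slow=4 fast=6: a[fast]=5=a[slow] dup, fast++
slow=4 fast=7: a[fast]=7≠a[slow]=5 write a[5]=7, slow++,fast++
slow=5 fast=8: a[fast]=8≠a[slow]=7 write a[6]=8, slow++,fast++
slow=6 fast=9: a[fast]=11≠a[slow]=8 write a[7]=11, slow++,fast++
slow=7 fast=10: a[fast]=11=a[slow] dup, fast++
slow=7 fast=11: a[fast]=11=a[slow] dup, fast++
slow=7 fast=12: a[fast]=11=a[slow] dup, fast++
slow=7 fast=13: a[fast]=12≠a[slow]=11 write a[8]=12, slow++,fast++
slow=8 fast=14: a[fast]=13≠a[slow]=12 write a[9]=13, slow++,fast++
slow=9 fast=15: a[fast]=13=a[slow] dup, fast++
slow=9 fast=16: a[fast]=13=a[slow] dup, fast++
slow=9 fast=17: a[fast]=14≠a[slow]=13 write a[10]=14, slow++,fast++

length 11; prefix = [1, 2, 3, 4, 5, 7, 8, 11, 12, 13, 14]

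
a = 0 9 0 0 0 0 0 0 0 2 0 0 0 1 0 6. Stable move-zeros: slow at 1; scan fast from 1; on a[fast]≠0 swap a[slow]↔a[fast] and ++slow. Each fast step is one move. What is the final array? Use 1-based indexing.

slow=1 fast=1: a[fast]=0, fast++
slow=1 fast=2: a[fast]=9≠0 swap→a[1]=9, slow++,fast++
slow=2 fast=3: a[fast]=0, fast++
slow=2 fast=4: a[fast]=0, fast++
slow=2 fast=5: a[fast]=0, fast++
slow=2 fast=6: a[fast]=0, fast++
slow=2 fast=7: a[fast]=0, fast++
slow=2 fast=8: a[fast]=0, fast++
slow=2 fast=9: a[fast]=0, fast++
slow=2 fast=10: a[fast]=2≠0 swap→a[2]=2, slow++,fast++
slow=3 fast=11: a[fast]=0, fast++
slow=3 fast=12: a[fast]=0, fast++
slow=3 fast=13: a[fast]=0, fast++
slow=3 fast=14: a[fast]=1≠0 swap→a[3]=1, slow++,fast++
slow=4 fast=15: a[fast]=0, fast++
slow=4 fast=16: a[fast]=6≠0 swap→a[4]=6, slow++,fast++

[9, 2, 1, 6, 0, 0, 0, 0, 0, 0, 0, 0, 0, 0, 0, 0]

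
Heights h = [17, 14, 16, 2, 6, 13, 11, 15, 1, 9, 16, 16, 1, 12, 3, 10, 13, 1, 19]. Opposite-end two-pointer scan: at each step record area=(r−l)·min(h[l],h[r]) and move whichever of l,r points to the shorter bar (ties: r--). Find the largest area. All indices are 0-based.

[0,18] min(17,19)*18=306 best=306 * → l++
[1,18] min(14,19)*17=238 best=306 → l++
[2,18] min(16,19)*16=256 best=306 → l++
[3,18] min(2,19)*15=30 best=306 → l++
[4,18] min(6,19)*14=84 best=306 → l++
[5,18] min(13,19)*13=169 best=306 → l++
[6,18] min(11,19)*12=132 best=306 → l++
[7,18] min(15,19)*11=165 best=306 → l++
[8,18] min(1,19)*10=10 best=306 → l++
[9,18] min(9,19)*9=81 best=306 → l++
[10,18] min(16,19)*8=128 best=306 → l++
[11,18] min(16,19)*7=112 best=306 → l++
[12,18] min(1,19)*6=6 best=306 → l++
[13,18] min(12,19)*5=60 best=306 → l++
[14,18] min(3,19)*4=12 best=306 → l++
[15,18] min(10,19)*3=30 best=306 → l++
[16,18] min(13,19)*2=26 best=306 → l++
[17,18] min(1,19)*1=1 best=306 → l++

max area = 306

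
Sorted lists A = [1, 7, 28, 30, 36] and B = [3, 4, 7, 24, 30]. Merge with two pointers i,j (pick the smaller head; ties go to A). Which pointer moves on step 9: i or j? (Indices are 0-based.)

[i=0,j=0] A[i]=1<=B[j]=3 take 1 → i++
[i=1,j=0] A[i]=7>B[j]=3 take 3 → j++
[i=1,j=1] A[i]=7>B[j]=4 take 4 → j++
[i=1,j=2] A[i]=7<=B[j]=7 take 7 → i++
[i=2,j=2] A[i]=28>B[j]=7 take 7 → j++
[i=2,j=3] A[i]=28>B[j]=24 take 24 → j++
[i=2,j=4] A[i]=28<=B[j]=30 take 28 → i++
[i=3,j=4] A[i]=30<=B[j]=30 take 30 → i++
[i=4,j=4] A[i]=36>B[j]=30 take 30 → j++

j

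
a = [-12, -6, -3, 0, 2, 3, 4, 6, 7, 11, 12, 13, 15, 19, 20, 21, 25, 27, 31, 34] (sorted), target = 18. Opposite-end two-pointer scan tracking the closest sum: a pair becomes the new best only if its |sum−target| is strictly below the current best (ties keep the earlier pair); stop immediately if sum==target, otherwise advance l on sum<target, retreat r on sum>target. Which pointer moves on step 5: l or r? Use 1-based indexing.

r

l=1 r=20: -12+34=22 d=4 *, r--
l=1 r=19: -12+31=19 d=1 *, r--
l=1 r=18: -12+27=15 d=3, l++
l=2 r=18: -6+27=21 d=3, r--
l=2 r=17: -6+25=19 d=1, r--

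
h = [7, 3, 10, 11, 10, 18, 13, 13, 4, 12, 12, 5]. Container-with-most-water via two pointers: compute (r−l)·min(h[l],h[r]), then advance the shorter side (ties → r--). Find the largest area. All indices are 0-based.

[0,11] min(7,5)*11=55 best=55 * → r--
[0,10] min(7,12)*10=70 best=70 * → l++
[1,10] min(3,12)*9=27 best=70 → l++
[2,10] min(10,12)*8=80 best=80 * → l++
[3,10] min(11,12)*7=77 best=80 → l++
[4,10] min(10,12)*6=60 best=80 → l++
[5,10] min(18,12)*5=60 best=80 → r--
[5,9] min(18,12)*4=48 best=80 → r--
[5,8] min(18,4)*3=12 best=80 → r--
[5,7] min(18,13)*2=26 best=80 → r--
[5,6] min(18,13)*1=13 best=80 → r--

max area = 80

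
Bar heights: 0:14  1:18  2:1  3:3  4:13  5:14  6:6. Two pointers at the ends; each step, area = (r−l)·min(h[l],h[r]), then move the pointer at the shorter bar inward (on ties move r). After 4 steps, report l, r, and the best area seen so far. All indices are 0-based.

[0,6] min(14,6)*6=36 best=36 * → r--
[0,5] min(14,14)*5=70 best=70 * → r--
[0,4] min(14,13)*4=52 best=70 → r--
[0,3] min(14,3)*3=9 best=70 → r--

l=0, r=2, best area=70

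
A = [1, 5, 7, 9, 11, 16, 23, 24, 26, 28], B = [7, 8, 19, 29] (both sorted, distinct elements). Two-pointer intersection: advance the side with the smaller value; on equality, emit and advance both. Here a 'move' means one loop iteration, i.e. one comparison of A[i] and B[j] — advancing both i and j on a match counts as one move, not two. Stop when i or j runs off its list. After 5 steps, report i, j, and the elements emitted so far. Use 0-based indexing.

i=4, j=2, emitted=[7]

[i=0,j=0] 1<7 → i++
[i=1,j=0] 5<7 → i++
[i=2,j=0] 7==7 emit → i++,j++
[i=3,j=1] 9>8 → j++
[i=3,j=2] 9<19 → i++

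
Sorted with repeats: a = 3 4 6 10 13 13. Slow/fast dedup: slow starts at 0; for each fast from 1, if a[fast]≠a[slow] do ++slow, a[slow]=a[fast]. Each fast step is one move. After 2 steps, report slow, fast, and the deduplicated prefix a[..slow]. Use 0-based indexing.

(s=0,f=1) a[fast]=4≠a[slow]=3 write a[1]=4 → slow++,fast++
(s=1,f=2) a[fast]=6≠a[slow]=4 write a[2]=6 → slow++,fast++

slow=2, fast=3, prefix=[3, 4, 6]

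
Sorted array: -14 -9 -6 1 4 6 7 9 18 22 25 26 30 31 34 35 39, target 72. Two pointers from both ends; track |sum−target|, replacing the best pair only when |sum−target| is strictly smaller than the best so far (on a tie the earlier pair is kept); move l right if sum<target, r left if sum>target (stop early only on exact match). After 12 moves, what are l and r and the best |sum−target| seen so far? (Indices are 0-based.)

[0,16] -14+39=25 d=47 * → l++
[1,16] -9+39=30 d=42 * → l++
[2,16] -6+39=33 d=39 * → l++
[3,16] 1+39=40 d=32 * → l++
[4,16] 4+39=43 d=29 * → l++
[5,16] 6+39=45 d=27 * → l++
[6,16] 7+39=46 d=26 * → l++
[7,16] 9+39=48 d=24 * → l++
[8,16] 18+39=57 d=15 * → l++
[9,16] 22+39=61 d=11 * → l++
[10,16] 25+39=64 d=8 * → l++
[11,16] 26+39=65 d=7 * → l++

l=12, r=16, best |Δ|=7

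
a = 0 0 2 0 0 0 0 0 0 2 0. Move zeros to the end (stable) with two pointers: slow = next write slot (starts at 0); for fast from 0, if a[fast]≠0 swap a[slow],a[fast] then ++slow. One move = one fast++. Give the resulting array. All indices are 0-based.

(s=0,f=0) a[fast]=0 → fast++
(s=0,f=1) a[fast]=0 → fast++
(s=0,f=2) a[fast]=2≠0 swap→a[0]=2 → slow++,fast++
(s=1,f=3) a[fast]=0 → fast++
(s=1,f=4) a[fast]=0 → fast++
(s=1,f=5) a[fast]=0 → fast++
(s=1,f=6) a[fast]=0 → fast++
(s=1,f=7) a[fast]=0 → fast++
(s=1,f=8) a[fast]=0 → fast++
(s=1,f=9) a[fast]=2≠0 swap→a[1]=2 → slow++,fast++
(s=2,f=10) a[fast]=0 → fast++

[2, 2, 0, 0, 0, 0, 0, 0, 0, 0, 0]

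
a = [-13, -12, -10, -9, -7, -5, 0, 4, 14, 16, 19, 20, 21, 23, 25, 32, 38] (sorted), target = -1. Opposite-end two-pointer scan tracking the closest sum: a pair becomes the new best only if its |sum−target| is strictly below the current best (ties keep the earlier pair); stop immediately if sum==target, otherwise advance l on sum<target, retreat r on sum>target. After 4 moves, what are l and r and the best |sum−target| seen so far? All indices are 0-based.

l=0, r=12, best |Δ|=11

[0,16] -13+38=25 d=26 * → r--
[0,15] -13+32=19 d=20 * → r--
[0,14] -13+25=12 d=13 * → r--
[0,13] -13+23=10 d=11 * → r--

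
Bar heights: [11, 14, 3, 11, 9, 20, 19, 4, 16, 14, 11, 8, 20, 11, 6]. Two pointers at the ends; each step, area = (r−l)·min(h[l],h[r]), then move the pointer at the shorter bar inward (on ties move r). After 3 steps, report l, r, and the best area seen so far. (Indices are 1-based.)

l=2, r=13, best area=143

[1,15] min(11,6)*14=84 best=84 * → r--
[1,14] min(11,11)*13=143 best=143 * → r--
[1,13] min(11,20)*12=132 best=143 → l++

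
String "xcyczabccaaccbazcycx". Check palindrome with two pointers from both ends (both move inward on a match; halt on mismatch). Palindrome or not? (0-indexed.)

palindrome

[0,19] 'x'=='x' → l++,r--
[1,18] 'c'=='c' → l++,r--
[2,17] 'y'=='y' → l++,r--
[3,16] 'c'=='c' → l++,r--
[4,15] 'z'=='z' → l++,r--
[5,14] 'a'=='a' → l++,r--
[6,13] 'b'=='b' → l++,r--
[7,12] 'c'=='c' → l++,r--
[8,11] 'c'=='c' → l++,r--
[9,10] 'a'=='a' → l++,r--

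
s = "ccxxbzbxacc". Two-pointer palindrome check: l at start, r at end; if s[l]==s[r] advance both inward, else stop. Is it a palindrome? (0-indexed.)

l=0 r=10: 'c'=='c', l++,r--
l=1 r=9: 'c'=='c', l++,r--
l=2 r=8: 'x'!='a', stop

not a palindrome (mismatch at 2,8)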